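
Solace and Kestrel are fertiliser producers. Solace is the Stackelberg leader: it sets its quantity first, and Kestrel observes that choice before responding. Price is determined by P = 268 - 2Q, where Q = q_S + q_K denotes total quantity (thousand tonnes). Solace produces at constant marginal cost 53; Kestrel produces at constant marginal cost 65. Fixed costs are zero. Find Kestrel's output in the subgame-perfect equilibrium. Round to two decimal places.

22.38

The follower Kestrel best-responds to any q_S: π_K = (268 - 2Q)q_K - 65q_K.
Setting the follower's marginal profit to zero, 203 - 2q_S - 4q_K = 0, i.e. q_K = (203 - 2q_S)/4.
Solace substitutes q_K(q_S) into its own profit: π_S = q_S(268 - 2q_S - (203 - 2q_S)/2) - 53q_S = (333/2 - q_S)q_S - 53q_S.
The leader's first-order condition 227/2 - 2q_S = 0 yields q_S = 227/4.
Then q_K = (203 - 2·(227/4))/4 = 179/8.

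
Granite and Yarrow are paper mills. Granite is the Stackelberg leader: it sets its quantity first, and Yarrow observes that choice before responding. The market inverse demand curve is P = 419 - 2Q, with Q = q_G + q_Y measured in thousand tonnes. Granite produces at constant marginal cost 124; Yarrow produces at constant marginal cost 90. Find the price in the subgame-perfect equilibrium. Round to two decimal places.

189.25

Solve by backward induction. Given q_G, the follower Yarrow maximises π_Y = (419 - 2q_G - 2q_Y)q_Y - 90q_Y.
∂π_Y/∂q_Y = 329 - 2q_G - 4q_Y = 0 gives the reaction function q_Y = (329 - 2q_G)/4.
The leader anticipates this reaction. Substituting into P = 419 - 2Q gives P = 509/2 - q_G, so π_G = (509/2 - q_G)q_G - 124q_G.
Leader FOC: 261/2 - 2q_G = 0, so q_G = 261/4.
Then q_Y = (329 - 2·(261/4))/4 = 397/8.
Total output Q = 919/8, so price P = 419 - 2·(919/8) = 757/4.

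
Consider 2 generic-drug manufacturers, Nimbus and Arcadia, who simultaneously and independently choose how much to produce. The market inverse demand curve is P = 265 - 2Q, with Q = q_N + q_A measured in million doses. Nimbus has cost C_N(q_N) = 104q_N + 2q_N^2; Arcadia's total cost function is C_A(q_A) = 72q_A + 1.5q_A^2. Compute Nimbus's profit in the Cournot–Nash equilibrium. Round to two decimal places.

Nimbus's profit: π_N = (265 - 2Q)q_N - (104q_N + 2q_N²). Setting ∂π_N/∂q_N = 0: 161 - 8q_N - 2(q_A) = 0.
Arcadia's first-order condition: 193 - 7q_A - 2(q_N) = 0.
Best responses: q_N = (161 - 2q_A)/8, q_A = (193 - 2q_N)/7.
Solving the pair: q_N = 57/4, q_A = 47/2.
Price P = 265 - 2·(151/4) = 379/2.
Nimbus's profit: (379/2)·(57/4) - 104·(57/4) - 2(57/4)² = 812.2500.

812.25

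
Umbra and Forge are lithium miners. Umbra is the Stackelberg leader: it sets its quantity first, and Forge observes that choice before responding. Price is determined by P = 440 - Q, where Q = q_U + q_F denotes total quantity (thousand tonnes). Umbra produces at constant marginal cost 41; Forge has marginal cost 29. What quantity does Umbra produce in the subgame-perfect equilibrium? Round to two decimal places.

193.50

The follower Forge best-responds to any q_U: π_F = (440 - Q)q_F - 29q_F.
∂π_F/∂q_F = 411 - q_U - 2q_F = 0 gives the reaction function q_F = (411 - q_U)/2.
The leader anticipates this reaction. Substituting into P = 440 - Q gives P = 469/2 - (1/2)q_U, so π_U = (469/2 - (1/2)q_U)q_U - 41q_U.
Leader FOC: 387/2 - q_U = 0, so q_U = 387/2.
Then q_F = (411 - 387/2)/2 = 435/4.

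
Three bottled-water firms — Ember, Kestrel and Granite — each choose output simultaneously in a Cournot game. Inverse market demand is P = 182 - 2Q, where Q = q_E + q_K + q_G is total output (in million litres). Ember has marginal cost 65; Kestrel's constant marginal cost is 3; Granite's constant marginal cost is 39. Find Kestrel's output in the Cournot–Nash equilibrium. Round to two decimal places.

34.63

Ember's profit: π_E = (182 - 2Q)q_E - (65q_E). Setting ∂π_E/∂q_E = 0: 117 - 4q_E - 2(q_K + q_G) = 0.
Kestrel's first-order condition: 179 - 4q_K - 2(q_E + q_G) = 0.
Granite's first-order condition: 143 - 4q_G - 2(q_E + q_K) = 0.
Adding the 3 first-order conditions: 439 − 8Q = 0, so Q = 439/8.
Back-substituting: q_E = (117 − 439/4)/2 = 29/8, q_K = (179 − 439/4)/2 = 277/8, q_G = (143 − 439/4)/2 = 133/8.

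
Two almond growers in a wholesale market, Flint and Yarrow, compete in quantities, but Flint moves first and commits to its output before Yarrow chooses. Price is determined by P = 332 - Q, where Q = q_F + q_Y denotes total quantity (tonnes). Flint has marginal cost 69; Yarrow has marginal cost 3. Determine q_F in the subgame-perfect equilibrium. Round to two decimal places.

98.50

Solve by backward induction. Given q_F, the follower Yarrow maximises π_Y = (332 - q_F - q_Y)q_Y - 3q_Y.
Setting the follower's marginal profit to zero, 329 - q_F - 2q_Y = 0, i.e. q_Y = (329 - q_F)/2.
The leader anticipates this reaction. Substituting into P = 332 - Q gives P = 335/2 - (1/2)q_F, so π_F = (335/2 - (1/2)q_F)q_F - 69q_F.
Maximising: ∂π_F/∂q_F = 197/2 - q_F = 0, giving q_F = 197/2.
Then q_Y = (329 - 197/2)/2 = 461/4.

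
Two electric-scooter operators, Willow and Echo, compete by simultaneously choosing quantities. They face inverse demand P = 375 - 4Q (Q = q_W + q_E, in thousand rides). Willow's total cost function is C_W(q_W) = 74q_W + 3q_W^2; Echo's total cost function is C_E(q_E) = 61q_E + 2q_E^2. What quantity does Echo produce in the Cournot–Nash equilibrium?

Willow's profit: π_W = (375 - 4Q)q_W - (74q_W + 3q_W²). Setting ∂π_W/∂q_W = 0: 301 - 14q_W - 4(q_E) = 0.
Echo's profit: π_E = (375 - 4Q)q_E - (61q_E + 2q_E²). Setting ∂π_E/∂q_E = 0: 314 - 12q_E - 4(q_W) = 0.
Best responses: q_W = (301 - 4q_E)/14, q_E = (314 - 4q_W)/12.
Substituting one into the other gives q_W = 31/2 and q_E = 21.

21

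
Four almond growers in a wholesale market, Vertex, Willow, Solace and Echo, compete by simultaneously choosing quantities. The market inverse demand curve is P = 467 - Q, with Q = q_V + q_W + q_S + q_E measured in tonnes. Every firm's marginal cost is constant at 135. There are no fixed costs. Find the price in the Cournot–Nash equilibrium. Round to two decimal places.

Each firm earns π_i = (467 - Q)q_i - 135q_i.
Setting ∂π_i/∂q_i = 0 with rivals' quantities fixed: 332 - 2q_i - Σ_{j≠i} q_j = 0.
By symmetry each firm produces the same amount; substituting Σ_{j≠i} q_j = 3q_i yields q_i = 332/5.
Total output Q = 1328/5, so price P = 467 - 1328/5 = 1007/5.

201.40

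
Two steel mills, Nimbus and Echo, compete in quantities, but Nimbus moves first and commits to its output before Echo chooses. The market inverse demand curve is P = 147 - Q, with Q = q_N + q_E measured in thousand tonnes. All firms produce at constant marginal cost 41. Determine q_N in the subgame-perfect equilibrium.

The follower Echo best-responds to any q_N: π_E = (147 - Q)q_E - 41q_E.
Setting the follower's marginal profit to zero, 106 - q_N - 2q_E = 0, i.e. q_E = (106 - q_N)/2.
The leader anticipates this reaction. Substituting into P = 147 - Q gives P = 94 - (1/2)q_N, so π_N = (94 - (1/2)q_N)q_N - 41q_N.
The leader's first-order condition 53 - q_N = 0 yields q_N = 53.
Then q_E = (106 - 53)/2 = 53/2.

53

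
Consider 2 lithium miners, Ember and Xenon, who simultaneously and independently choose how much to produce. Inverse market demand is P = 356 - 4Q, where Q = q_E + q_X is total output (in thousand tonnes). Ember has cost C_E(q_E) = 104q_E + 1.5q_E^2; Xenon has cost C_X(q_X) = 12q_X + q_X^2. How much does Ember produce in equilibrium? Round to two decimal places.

12.17

Ember's profit: π_E = (356 - 4Q)q_E - (104q_E + (3/2)q_E²). Setting ∂π_E/∂q_E = 0: 252 - 11q_E - 4(q_X) = 0.
Xenon's first-order condition: 344 - 10q_X - 4(q_E) = 0.
Best responses: q_E = (252 - 4q_X)/11, q_X = (344 - 4q_E)/10.
Solving the pair: q_E = 572/47, q_X = 1388/47.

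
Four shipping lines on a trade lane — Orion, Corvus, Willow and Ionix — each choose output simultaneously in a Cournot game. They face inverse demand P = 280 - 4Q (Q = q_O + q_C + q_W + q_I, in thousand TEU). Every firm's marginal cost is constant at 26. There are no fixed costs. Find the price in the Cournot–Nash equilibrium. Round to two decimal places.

76.80

Each firm earns π_i = (280 - 4Q)q_i - 26q_i.
Setting ∂π_i/∂q_i = 0 with rivals' quantities fixed: 254 - 8q_i - 4·Σ_{j≠i} q_j = 0.
By symmetry each firm produces the same amount; substituting Σ_{j≠i} q_j = 3q_i yields q_i = 254/20 = 127/10.
Total output Q = 254/5, so price P = 280 - 4·(254/5) = 384/5.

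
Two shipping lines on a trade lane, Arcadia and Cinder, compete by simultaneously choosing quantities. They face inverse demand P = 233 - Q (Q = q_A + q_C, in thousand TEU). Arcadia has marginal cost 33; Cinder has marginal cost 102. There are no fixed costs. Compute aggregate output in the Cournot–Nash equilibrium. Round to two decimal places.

Arcadia's profit: π_A = (233 - Q)q_A - (33q_A). Setting ∂π_A/∂q_A = 0: 200 - 2q_A - (q_C) = 0.
Cinder's profit: π_C = (233 - Q)q_C - (102q_C). Setting ∂π_C/∂q_C = 0: 131 - 2q_C - (q_A) = 0.
Best responses: q_A = (200 - q_C)/2, q_C = (131 - q_A)/2.
Substituting one into the other gives q_A = 269/3 and q_C = 62/3.
Total output Q = 269/3 + 62/3 = 331/3.

110.33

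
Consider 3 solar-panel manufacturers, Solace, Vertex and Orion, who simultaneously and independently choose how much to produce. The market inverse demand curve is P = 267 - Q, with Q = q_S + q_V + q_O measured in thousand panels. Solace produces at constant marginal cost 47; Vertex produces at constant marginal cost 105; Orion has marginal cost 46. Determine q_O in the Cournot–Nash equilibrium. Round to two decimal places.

Solace's profit: π_S = (267 - Q)q_S - (47q_S). Setting ∂π_S/∂q_S = 0: 220 - 2q_S - (q_V + q_O) = 0.
Vertex's first-order condition: 162 - 2q_V - (q_S + q_O) = 0.
Orion's profit: π_O = (267 - Q)q_O - (46q_O). Setting ∂π_O/∂q_O = 0: 221 - 2q_O - (q_S + q_V) = 0.
Summing all 3 equations gives 603 − 4Q = 0, hence Q = 603/4.
Back-substituting: q_S = (220 − 603/4) = 277/4, q_V = (162 − 603/4) = 45/4, q_O = (221 − 603/4) = 281/4.

70.25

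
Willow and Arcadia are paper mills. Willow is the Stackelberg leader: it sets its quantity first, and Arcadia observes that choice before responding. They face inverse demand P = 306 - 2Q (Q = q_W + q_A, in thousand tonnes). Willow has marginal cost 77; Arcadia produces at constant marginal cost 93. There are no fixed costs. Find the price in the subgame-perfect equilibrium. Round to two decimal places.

Solve by backward induction. Given q_W, the follower Arcadia maximises π_A = (306 - 2q_W - 2q_A)q_A - 93q_A.
Follower FOC: 213 - 2q_W - 4q_A = 0, so q_A(q_W) = (213 - 2q_W)/4.
Willow substitutes q_A(q_W) into its own profit: π_W = q_W(306 - 2q_W - (213 - 2q_W)/2) - 77q_W = (399/2 - q_W)q_W - 77q_W.
Leader FOC: 245/2 - 2q_W = 0, so q_W = 245/4.
Then q_A = (213 - 2·(245/4))/4 = 181/8.
Total output Q = 671/8, so price P = 306 - 2·(671/8) = 553/4.

138.25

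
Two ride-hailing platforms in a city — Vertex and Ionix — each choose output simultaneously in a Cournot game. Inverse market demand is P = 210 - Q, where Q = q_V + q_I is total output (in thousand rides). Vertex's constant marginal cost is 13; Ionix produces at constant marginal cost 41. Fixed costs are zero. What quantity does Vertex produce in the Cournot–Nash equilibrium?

75

Vertex's profit: π_V = (210 - Q)q_V - (13q_V). Setting ∂π_V/∂q_V = 0: 197 - 2q_V - (q_I) = 0.
Ionix's profit: π_I = (210 - Q)q_I - (41q_I). Setting ∂π_I/∂q_I = 0: 169 - 2q_I - (q_V) = 0.
Best responses: q_V = (197 - q_I)/2, q_I = (169 - q_V)/2.
Solving the pair: q_V = 75, q_I = 47.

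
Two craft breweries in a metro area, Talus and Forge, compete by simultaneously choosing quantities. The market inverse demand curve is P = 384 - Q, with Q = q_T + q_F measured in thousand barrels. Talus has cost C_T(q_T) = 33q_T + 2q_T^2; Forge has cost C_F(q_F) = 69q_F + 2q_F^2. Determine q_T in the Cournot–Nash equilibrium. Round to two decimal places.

51.17

Talus's profit: π_T = (384 - Q)q_T - (33q_T + 2q_T²). Setting ∂π_T/∂q_T = 0: 351 - 6q_T - (q_F) = 0.
Forge's profit: π_F = (384 - Q)q_F - (69q_F + 2q_F²). Setting ∂π_F/∂q_F = 0: 315 - 6q_F - (q_T) = 0.
Rearranging gives the reaction functions q_T = (351 - q_F)/6 and q_F = (315 - q_T)/6.
Substituting one into the other gives q_T = 1791/35 and q_F = 1539/35.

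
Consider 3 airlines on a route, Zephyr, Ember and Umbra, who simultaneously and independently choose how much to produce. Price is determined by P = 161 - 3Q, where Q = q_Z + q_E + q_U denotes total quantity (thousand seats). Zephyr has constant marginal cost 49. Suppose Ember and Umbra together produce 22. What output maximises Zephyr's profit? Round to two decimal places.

With rivals' combined output fixed at 22, Zephyr's profit is π_Z = (161 - 3·22 - 3q_Z)q_Z - (49q_Z) = (95 - 3q_Z)q_Z - (49q_Z).
∂π_Z/∂q_Z = 46 - 6q_Z = 0, so q_Z = 23/3.

7.67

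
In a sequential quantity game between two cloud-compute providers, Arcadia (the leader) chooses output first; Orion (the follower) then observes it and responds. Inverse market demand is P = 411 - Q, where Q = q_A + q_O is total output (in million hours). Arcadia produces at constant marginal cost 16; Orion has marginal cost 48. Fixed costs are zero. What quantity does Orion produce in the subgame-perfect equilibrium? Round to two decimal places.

74.75

The follower Orion best-responds to any q_A: π_O = (411 - Q)q_O - 48q_O.
Follower FOC: 363 - q_A - 2q_O = 0, so q_O(q_A) = (363 - q_A)/2.
Arcadia substitutes q_O(q_A) into its own profit: π_A = q_A(411 - q_A - (363 - q_A)/2) - 16q_A = (459/2 - (1/2)q_A)q_A - 16q_A.
Leader FOC: 427/2 - q_A = 0, so q_A = 427/2.
Then q_O = (363 - 427/2)/2 = 299/4.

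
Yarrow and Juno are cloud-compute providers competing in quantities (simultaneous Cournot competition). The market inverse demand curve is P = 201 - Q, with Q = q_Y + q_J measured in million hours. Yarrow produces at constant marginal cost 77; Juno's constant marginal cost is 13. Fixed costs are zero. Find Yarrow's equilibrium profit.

400

Yarrow's profit: π_Y = (201 - Q)q_Y - (77q_Y). Setting ∂π_Y/∂q_Y = 0: 124 - 2q_Y - (q_J) = 0.
Juno's profit: π_J = (201 - Q)q_J - (13q_J). Setting ∂π_J/∂q_J = 0: 188 - 2q_J - (q_Y) = 0.
So q_Y = (124 - q_J)/2 and q_J = (188 - q_Y)/2.
Solving the pair: q_Y = 20, q_J = 84.
Price P = 201 - 104 = 97.
Yarrow's profit: (97 - 77)·20 = 400.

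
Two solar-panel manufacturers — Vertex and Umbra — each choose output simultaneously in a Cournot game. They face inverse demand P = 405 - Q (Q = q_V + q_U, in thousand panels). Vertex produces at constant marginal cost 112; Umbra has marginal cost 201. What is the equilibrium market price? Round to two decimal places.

239.33

Vertex's profit: π_V = (405 - Q)q_V - (112q_V). Setting ∂π_V/∂q_V = 0: 293 - 2q_V - (q_U) = 0.
Umbra's profit: π_U = (405 - Q)q_U - (201q_U). Setting ∂π_U/∂q_U = 0: 204 - 2q_U - (q_V) = 0.
Rearranging gives the reaction functions q_V = (293 - q_U)/2 and q_U = (204 - q_V)/2.
Solving the pair: q_V = 382/3, q_U = 115/3.
Total output Q = 497/3, so price P = 405 - 497/3 = 718/3.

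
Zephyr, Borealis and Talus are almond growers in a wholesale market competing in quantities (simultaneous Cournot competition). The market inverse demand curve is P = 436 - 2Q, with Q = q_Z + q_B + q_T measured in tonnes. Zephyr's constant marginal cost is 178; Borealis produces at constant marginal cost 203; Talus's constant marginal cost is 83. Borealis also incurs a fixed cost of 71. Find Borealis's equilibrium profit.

Zephyr's profit: π_Z = (436 - 2Q)q_Z - (178q_Z). Setting ∂π_Z/∂q_Z = 0: 258 - 4q_Z - 2(q_B + q_T) = 0.
Borealis's first-order condition: 233 - 4q_B - 2(q_Z + q_T) = 0.
Talus's profit: π_T = (436 - 2Q)q_T - (83q_T). Setting ∂π_T/∂q_T = 0: 353 - 4q_T - 2(q_Z + q_B) = 0.
Adding the 3 conditions: 844 − 4Q − 4Q = 0, i.e. Q = 211/2.
Back-substituting: q_Z = (258 − 211)/2 = 47/2, q_B = (233 − 211)/2 = 11, q_T = (353 − 211)/2 = 71.
Price P = 436 - 2·(211/2) = 225.
Borealis's profit: (225 - 203)·11 - 71 = 171.

171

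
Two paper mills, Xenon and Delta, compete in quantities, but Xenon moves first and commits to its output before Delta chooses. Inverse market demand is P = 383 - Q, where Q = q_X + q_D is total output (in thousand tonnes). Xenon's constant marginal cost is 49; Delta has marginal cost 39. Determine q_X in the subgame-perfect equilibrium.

Solve by backward induction. Given q_X, the follower Delta maximises π_D = (383 - q_X - q_D)q_D - 39q_D.
∂π_D/∂q_D = 344 - q_X - 2q_D = 0 gives the reaction function q_D = (344 - q_X)/2.
The leader anticipates this reaction. Substituting into P = 383 - Q gives P = 211 - (1/2)q_X, so π_X = (211 - (1/2)q_X)q_X - 49q_X.
Leader FOC: 162 - q_X = 0, so q_X = 162.
Then q_D = (344 - 162)/2 = 91.

162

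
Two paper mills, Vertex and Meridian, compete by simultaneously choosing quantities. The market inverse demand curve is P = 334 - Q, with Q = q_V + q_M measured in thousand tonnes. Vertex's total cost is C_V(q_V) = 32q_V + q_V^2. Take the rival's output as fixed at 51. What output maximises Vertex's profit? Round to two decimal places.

62.75

With the rival's output fixed at 51, Vertex's profit is π_V = (334 - 51 - q_V)q_V - (32q_V + q_V²) = (283 - q_V)q_V - (32q_V + q_V²).
∂π_V/∂q_V = 251 - 4q_V = 0, so q_V = 251/4.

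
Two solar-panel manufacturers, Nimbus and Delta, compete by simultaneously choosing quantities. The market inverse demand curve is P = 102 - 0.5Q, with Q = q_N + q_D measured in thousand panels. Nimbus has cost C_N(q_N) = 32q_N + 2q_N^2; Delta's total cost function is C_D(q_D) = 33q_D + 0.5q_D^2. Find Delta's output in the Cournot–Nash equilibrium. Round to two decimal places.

Nimbus's profit: π_N = (102 - 0.5Q)q_N - (32q_N + 2q_N²). Setting ∂π_N/∂q_N = 0: 70 - 5q_N - (1/2)(q_D) = 0.
Delta's first-order condition: 69 - 2q_D - (1/2)(q_N) = 0.
So q_N = (70 - (1/2)q_D)/5 and q_D = (69 - (1/2)q_N)/2.
Solving the pair: q_N = 422/39, q_D = 1240/39.

31.79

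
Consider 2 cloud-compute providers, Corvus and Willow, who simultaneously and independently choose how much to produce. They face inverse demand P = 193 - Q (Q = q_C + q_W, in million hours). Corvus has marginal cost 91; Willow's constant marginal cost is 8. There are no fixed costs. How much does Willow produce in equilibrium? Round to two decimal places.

Corvus's profit: π_C = (193 - Q)q_C - (91q_C). Setting ∂π_C/∂q_C = 0: 102 - 2q_C - (q_W) = 0.
Willow's profit: π_W = (193 - Q)q_W - (8q_W). Setting ∂π_W/∂q_W = 0: 185 - 2q_W - (q_C) = 0.
So q_C = (102 - q_W)/2 and q_W = (185 - q_C)/2.
Substituting one into the other gives q_C = 19/3 and q_W = 268/3.

89.33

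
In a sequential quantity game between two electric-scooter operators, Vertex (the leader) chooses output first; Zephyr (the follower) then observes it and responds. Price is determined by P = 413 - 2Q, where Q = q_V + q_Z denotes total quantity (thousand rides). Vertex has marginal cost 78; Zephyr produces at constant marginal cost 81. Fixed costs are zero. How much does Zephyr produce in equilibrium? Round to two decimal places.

40.75

Solve by backward induction. Given q_V, the follower Zephyr maximises π_Z = (413 - 2q_V - 2q_Z)q_Z - 81q_Z.
∂π_Z/∂q_Z = 332 - 2q_V - 4q_Z = 0 gives the reaction function q_Z = (332 - 2q_V)/4.
The leader anticipates this reaction. Substituting into P = 413 - 2Q gives P = 247 - q_V, so π_V = (247 - q_V)q_V - 78q_V.
The leader's first-order condition 169 - 2q_V = 0 yields q_V = 169/2.
Then q_Z = (332 - 2·(169/2))/4 = 163/4.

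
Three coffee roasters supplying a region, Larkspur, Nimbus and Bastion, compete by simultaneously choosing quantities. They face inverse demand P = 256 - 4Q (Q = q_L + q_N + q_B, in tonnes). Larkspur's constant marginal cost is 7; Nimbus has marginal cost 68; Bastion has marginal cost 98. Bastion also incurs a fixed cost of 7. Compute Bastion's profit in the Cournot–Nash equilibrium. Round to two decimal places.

Larkspur's profit: π_L = (256 - 4Q)q_L - (7q_L). Setting ∂π_L/∂q_L = 0: 249 - 8q_L - 4(q_N + q_B) = 0.
Nimbus's profit: π_N = (256 - 4Q)q_N - (68q_N). Setting ∂π_N/∂q_N = 0: 188 - 8q_N - 4(q_L + q_B) = 0.
Bastion's first-order condition: 158 - 8q_B - 4(q_L + q_N) = 0.
Summing all 3 equations gives 595 − 16Q = 0, hence Q = 595/16.
Back-substituting: q_L = (249 − 595/4)/4 = 401/16, q_N = (188 − 595/4)/4 = 157/16, q_B = (158 − 595/4)/4 = 37/16.
Price P = 256 - 4·(595/16) = 429/4.
Bastion's profit: (429/4 - 98)·(37/16) - 7 = 921/64.

14.39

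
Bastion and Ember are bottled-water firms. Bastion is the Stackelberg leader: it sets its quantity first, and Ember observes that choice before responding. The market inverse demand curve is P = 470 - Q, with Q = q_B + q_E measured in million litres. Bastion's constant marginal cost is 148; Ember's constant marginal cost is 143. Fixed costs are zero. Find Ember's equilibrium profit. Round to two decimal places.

7098.06

Solve by backward induction. Given q_B, the follower Ember maximises π_E = (470 - q_B - q_E)q_E - 143q_E.
Follower FOC: 327 - q_B - 2q_E = 0, so q_E(q_B) = (327 - q_B)/2.
The leader anticipates this reaction. Substituting into P = 470 - Q gives P = 613/2 - (1/2)q_B, so π_B = (613/2 - (1/2)q_B)q_B - 148q_B.
Leader FOC: 317/2 - q_B = 0, so q_B = 317/2.
Then q_E = (327 - 317/2)/2 = 337/4.
Price P = 470 - 971/4 = 909/4.
Ember's profit: (909/4 - 143)·(337/4) = 7098.0625.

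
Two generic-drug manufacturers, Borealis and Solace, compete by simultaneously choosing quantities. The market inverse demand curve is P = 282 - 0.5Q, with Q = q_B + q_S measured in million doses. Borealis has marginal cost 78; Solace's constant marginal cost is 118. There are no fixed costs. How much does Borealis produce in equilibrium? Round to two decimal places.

Borealis's profit: π_B = (282 - 0.5Q)q_B - (78q_B). Setting ∂π_B/∂q_B = 0: 204 - q_B - (1/2)(q_S) = 0.
Solace's profit: π_S = (282 - 0.5Q)q_S - (118q_S). Setting ∂π_S/∂q_S = 0: 164 - q_S - (1/2)(q_B) = 0.
Rearranging gives the reaction functions q_B = (204 - (1/2)q_S) and q_S = (164 - (1/2)q_B).
Solving the pair: q_B = 488/3, q_S = 248/3.

162.67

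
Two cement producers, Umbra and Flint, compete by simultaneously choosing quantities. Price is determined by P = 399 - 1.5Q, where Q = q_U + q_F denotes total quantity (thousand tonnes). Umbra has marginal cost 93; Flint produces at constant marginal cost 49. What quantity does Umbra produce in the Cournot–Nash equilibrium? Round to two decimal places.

Umbra's profit: π_U = (399 - 1.5Q)q_U - (93q_U). Setting ∂π_U/∂q_U = 0: 306 - 3q_U - (3/2)(q_F) = 0.
Flint's profit: π_F = (399 - 1.5Q)q_F - (49q_F). Setting ∂π_F/∂q_F = 0: 350 - 3q_F - (3/2)(q_U) = 0.
Best responses: q_U = (306 - (3/2)q_F)/3, q_F = (350 - (3/2)q_U)/3.
Solving the pair: q_U = 524/9, q_F = 788/9.

58.22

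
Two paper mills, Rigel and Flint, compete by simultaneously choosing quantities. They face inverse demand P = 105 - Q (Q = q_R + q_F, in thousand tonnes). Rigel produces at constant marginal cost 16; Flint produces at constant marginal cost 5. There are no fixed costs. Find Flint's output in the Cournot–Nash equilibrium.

Rigel's profit: π_R = (105 - Q)q_R - (16q_R). Setting ∂π_R/∂q_R = 0: 89 - 2q_R - (q_F) = 0.
Flint's profit: π_F = (105 - Q)q_F - (5q_F). Setting ∂π_F/∂q_F = 0: 100 - 2q_F - (q_R) = 0.
Rearranging gives the reaction functions q_R = (89 - q_F)/2 and q_F = (100 - q_R)/2.
Substituting one into the other gives q_R = 26 and q_F = 37.

37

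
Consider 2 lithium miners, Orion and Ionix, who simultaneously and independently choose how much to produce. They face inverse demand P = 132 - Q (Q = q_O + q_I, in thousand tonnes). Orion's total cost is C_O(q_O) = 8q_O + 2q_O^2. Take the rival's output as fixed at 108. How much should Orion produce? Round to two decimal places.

With the rival's output fixed at 108, Orion's profit is π_O = (132 - 108 - q_O)q_O - (8q_O + 2q_O²) = (24 - q_O)q_O - (8q_O + 2q_O²).
∂π_O/∂q_O = 16 - 6q_O = 0, so q_O = 8/3.

2.67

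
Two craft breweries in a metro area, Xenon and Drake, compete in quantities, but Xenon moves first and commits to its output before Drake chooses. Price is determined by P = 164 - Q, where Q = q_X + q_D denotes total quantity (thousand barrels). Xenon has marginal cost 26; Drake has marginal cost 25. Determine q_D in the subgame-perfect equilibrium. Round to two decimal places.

Solve by backward induction. Given q_X, the follower Drake maximises π_D = (164 - q_X - q_D)q_D - 25q_D.
Setting the follower's marginal profit to zero, 139 - q_X - 2q_D = 0, i.e. q_D = (139 - q_X)/2.
The leader anticipates this reaction. Substituting into P = 164 - Q gives P = 189/2 - (1/2)q_X, so π_X = (189/2 - (1/2)q_X)q_X - 26q_X.
Maximising: ∂π_X/∂q_X = 137/2 - q_X = 0, giving q_X = 137/2.
Then q_D = (139 - 137/2)/2 = 141/4.

35.25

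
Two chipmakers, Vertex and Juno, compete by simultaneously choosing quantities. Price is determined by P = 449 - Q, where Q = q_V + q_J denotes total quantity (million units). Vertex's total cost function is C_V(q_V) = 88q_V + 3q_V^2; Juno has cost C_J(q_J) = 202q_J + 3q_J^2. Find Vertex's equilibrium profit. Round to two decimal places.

Vertex's profit: π_V = (449 - Q)q_V - (88q_V + 3q_V²). Setting ∂π_V/∂q_V = 0: 361 - 8q_V - (q_J) = 0.
Juno's first-order condition: 247 - 8q_J - (q_V) = 0.
Best responses: q_V = (361 - q_J)/8, q_J = (247 - q_V)/8.
Solving the pair: q_V = 41.9206, q_J = 1615/63.
Price P = 449 - 608/9 = 381.4444.
Vertex's profit: 381.4444·41.9206 - 88·41.9206 - 3·41.9206² = 7029.3585.

7029.36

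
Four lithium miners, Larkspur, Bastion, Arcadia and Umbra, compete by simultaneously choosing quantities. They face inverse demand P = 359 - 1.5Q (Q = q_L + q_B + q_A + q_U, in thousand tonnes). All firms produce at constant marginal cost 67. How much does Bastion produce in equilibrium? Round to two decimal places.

38.93

Each firm earns π_i = (359 - 1.5Q)q_i - 67q_i.
First-order condition (treating rivals' output as given): 292 - 3q_i - (3/2)·Σ_{j≠i} q_j = 0.
By symmetry each firm produces the same amount; substituting Σ_{j≠i} q_j = 3q_i yields q_i = 292/(15/2) = 584/15.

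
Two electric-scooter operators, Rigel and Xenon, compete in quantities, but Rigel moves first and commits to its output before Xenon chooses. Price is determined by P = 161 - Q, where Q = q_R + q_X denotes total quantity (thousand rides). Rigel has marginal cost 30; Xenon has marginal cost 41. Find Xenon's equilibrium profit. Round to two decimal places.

600.25

The follower Xenon best-responds to any q_R: π_X = (161 - Q)q_X - 41q_X.
Setting the follower's marginal profit to zero, 120 - q_R - 2q_X = 0, i.e. q_X = (120 - q_R)/2.
The leader anticipates this reaction. Substituting into P = 161 - Q gives P = 101 - (1/2)q_R, so π_R = (101 - (1/2)q_R)q_R - 30q_R.
Leader FOC: 71 - q_R = 0, so q_R = 71.
Then q_X = (120 - 71)/2 = 49/2.
Price P = 161 - 191/2 = 131/2.
Xenon's profit: (131/2 - 41)·(49/2) = 600.2500.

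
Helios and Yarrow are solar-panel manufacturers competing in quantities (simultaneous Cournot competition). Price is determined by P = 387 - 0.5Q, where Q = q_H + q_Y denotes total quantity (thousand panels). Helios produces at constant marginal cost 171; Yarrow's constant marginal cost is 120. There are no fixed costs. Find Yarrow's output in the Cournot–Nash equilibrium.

Helios's profit: π_H = (387 - 0.5Q)q_H - (171q_H). Setting ∂π_H/∂q_H = 0: 216 - q_H - (1/2)(q_Y) = 0.
Yarrow's first-order condition: 267 - q_Y - (1/2)(q_H) = 0.
So q_H = (216 - (1/2)q_Y) and q_Y = (267 - (1/2)q_H).
Solving the pair: q_H = 110, q_Y = 212.

212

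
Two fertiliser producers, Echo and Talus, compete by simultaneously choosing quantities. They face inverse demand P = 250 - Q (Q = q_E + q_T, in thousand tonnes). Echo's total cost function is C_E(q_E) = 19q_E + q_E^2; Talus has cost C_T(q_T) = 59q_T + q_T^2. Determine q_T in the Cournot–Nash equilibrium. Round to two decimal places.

35.53

Echo's profit: π_E = (250 - Q)q_E - (19q_E + q_E²). Setting ∂π_E/∂q_E = 0: 231 - 4q_E - (q_T) = 0.
Talus's first-order condition: 191 - 4q_T - (q_E) = 0.
Best responses: q_E = (231 - q_T)/4, q_T = (191 - q_E)/4.
Solving the pair: q_E = 733/15, q_T = 533/15.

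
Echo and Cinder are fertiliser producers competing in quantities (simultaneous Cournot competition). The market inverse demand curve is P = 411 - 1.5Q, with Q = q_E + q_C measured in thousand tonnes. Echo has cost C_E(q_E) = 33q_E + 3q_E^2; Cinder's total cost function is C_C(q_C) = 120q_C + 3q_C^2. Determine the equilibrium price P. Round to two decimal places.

315.43

Echo's profit: π_E = (411 - 1.5Q)q_E - (33q_E + 3q_E²). Setting ∂π_E/∂q_E = 0: 378 - 9q_E - (3/2)(q_C) = 0.
Cinder's profit: π_C = (411 - 1.5Q)q_C - (120q_C + 3q_C²). Setting ∂π_C/∂q_C = 0: 291 - 9q_C - (3/2)(q_E) = 0.
Best responses: q_E = (378 - (3/2)q_C)/9, q_C = (291 - (3/2)q_E)/9.
Solving the pair: q_E = 1318/35, q_C = 912/35.
Total output Q = 446/7, so price P = 411 - (3/2)·(446/7) = 315.4286.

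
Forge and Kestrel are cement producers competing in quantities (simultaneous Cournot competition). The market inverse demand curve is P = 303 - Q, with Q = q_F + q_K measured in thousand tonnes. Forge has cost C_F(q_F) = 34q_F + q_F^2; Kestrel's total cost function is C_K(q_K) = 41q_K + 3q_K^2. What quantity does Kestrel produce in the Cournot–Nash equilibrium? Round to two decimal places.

25.13

Forge's profit: π_F = (303 - Q)q_F - (34q_F + q_F²). Setting ∂π_F/∂q_F = 0: 269 - 4q_F - (q_K) = 0.
Kestrel's first-order condition: 262 - 8q_K - (q_F) = 0.
Best responses: q_F = (269 - q_K)/4, q_K = (262 - q_F)/8.
Substituting one into the other gives q_F = 1890/31 and q_K = 779/31.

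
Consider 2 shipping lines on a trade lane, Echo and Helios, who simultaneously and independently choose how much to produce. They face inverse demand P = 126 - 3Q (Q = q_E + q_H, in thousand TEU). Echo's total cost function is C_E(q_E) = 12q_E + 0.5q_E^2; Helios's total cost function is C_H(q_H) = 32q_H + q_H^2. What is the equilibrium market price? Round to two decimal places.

65.62

Echo's profit: π_E = (126 - 3Q)q_E - (12q_E + (1/2)q_E²). Setting ∂π_E/∂q_E = 0: 114 - 7q_E - 3(q_H) = 0.
Helios's profit: π_H = (126 - 3Q)q_H - (32q_H + q_H²). Setting ∂π_H/∂q_H = 0: 94 - 8q_H - 3(q_E) = 0.
So q_E = (114 - 3q_H)/7 and q_H = (94 - 3q_E)/8.
Substituting one into the other gives q_E = 630/47 and q_H = 316/47.
Total output Q = 946/47, so price P = 126 - 3·(946/47) = 65.6170.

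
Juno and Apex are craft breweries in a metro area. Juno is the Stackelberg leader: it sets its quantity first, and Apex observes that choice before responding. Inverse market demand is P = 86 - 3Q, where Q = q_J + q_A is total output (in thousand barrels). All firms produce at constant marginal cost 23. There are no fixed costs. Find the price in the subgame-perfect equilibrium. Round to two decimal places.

38.75

The follower Apex best-responds to any q_J: π_A = (86 - 3Q)q_A - 23q_A.
Setting the follower's marginal profit to zero, 63 - 3q_J - 6q_A = 0, i.e. q_A = (63 - 3q_J)/6.
Juno substitutes q_A(q_J) into its own profit: π_J = q_J(86 - 3q_J - (63 - 3q_J)/2) - 23q_J = (109/2 - (3/2)q_J)q_J - 23q_J.
Maximising: ∂π_J/∂q_J = 63/2 - 3q_J = 0, giving q_J = 21/2.
Then q_A = (63 - 3·(21/2))/6 = 21/4.
Total output Q = 63/4, so price P = 86 - 3·(63/4) = 155/4.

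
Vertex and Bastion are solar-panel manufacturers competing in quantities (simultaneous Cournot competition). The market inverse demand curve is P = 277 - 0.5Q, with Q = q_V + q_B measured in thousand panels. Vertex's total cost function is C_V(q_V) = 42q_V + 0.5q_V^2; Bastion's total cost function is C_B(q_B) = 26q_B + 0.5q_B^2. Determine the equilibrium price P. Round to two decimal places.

Vertex's profit: π_V = (277 - 0.5Q)q_V - (42q_V + (1/2)q_V²). Setting ∂π_V/∂q_V = 0: 235 - 2q_V - (1/2)(q_B) = 0.
Bastion's first-order condition: 251 - 2q_B - (1/2)(q_V) = 0.
Best responses: q_V = (235 - (1/2)q_B)/2, q_B = (251 - (1/2)q_V)/2.
Solving the pair: q_V = 1378/15, q_B = 1538/15.
Total output Q = 972/5, so price P = 277 - (1/2)·(972/5) = 899/5.

179.80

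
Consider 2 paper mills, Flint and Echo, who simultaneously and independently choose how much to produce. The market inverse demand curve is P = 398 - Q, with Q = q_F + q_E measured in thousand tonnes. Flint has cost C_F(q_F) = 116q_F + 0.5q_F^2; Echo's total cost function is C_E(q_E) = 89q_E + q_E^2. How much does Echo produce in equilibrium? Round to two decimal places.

Flint's profit: π_F = (398 - Q)q_F - (116q_F + (1/2)q_F²). Setting ∂π_F/∂q_F = 0: 282 - 3q_F - (q_E) = 0.
Echo's first-order condition: 309 - 4q_E - (q_F) = 0.
Best responses: q_F = (282 - q_E)/3, q_E = (309 - q_F)/4.
Substituting one into the other gives q_F = 819/11 and q_E = 645/11.

58.64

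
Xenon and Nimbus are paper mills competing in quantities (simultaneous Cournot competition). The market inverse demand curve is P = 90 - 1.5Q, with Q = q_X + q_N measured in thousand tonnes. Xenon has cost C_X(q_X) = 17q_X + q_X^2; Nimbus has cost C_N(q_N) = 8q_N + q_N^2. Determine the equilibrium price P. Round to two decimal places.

Xenon's profit: π_X = (90 - 1.5Q)q_X - (17q_X + q_X²). Setting ∂π_X/∂q_X = 0: 73 - 5q_X - (3/2)(q_N) = 0.
Nimbus's first-order condition: 82 - 5q_N - (3/2)(q_X) = 0.
Rearranging gives the reaction functions q_X = (73 - (3/2)q_N)/5 and q_N = (82 - (3/2)q_X)/5.
Solving the pair: q_X = 968/91, q_N = 1202/91.
Total output Q = 310/13, so price P = 90 - (3/2)·(310/13) = 705/13.

54.23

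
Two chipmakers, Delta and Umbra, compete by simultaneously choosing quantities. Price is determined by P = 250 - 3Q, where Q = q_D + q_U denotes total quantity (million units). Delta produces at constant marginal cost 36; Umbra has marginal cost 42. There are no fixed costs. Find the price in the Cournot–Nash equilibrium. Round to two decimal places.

109.33

Delta's profit: π_D = (250 - 3Q)q_D - (36q_D). Setting ∂π_D/∂q_D = 0: 214 - 6q_D - 3(q_U) = 0.
Umbra's first-order condition: 208 - 6q_U - 3(q_D) = 0.
Best responses: q_D = (214 - 3q_U)/6, q_U = (208 - 3q_D)/6.
Substituting one into the other gives q_D = 220/9 and q_U = 202/9.
Total output Q = 422/9, so price P = 250 - 3·(422/9) = 328/3.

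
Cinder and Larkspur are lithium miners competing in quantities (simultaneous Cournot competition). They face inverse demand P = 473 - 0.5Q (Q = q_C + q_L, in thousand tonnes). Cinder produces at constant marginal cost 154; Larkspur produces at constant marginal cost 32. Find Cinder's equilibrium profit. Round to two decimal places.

Cinder's profit: π_C = (473 - 0.5Q)q_C - (154q_C). Setting ∂π_C/∂q_C = 0: 319 - q_C - (1/2)(q_L) = 0.
Larkspur's profit: π_L = (473 - 0.5Q)q_L - (32q_L). Setting ∂π_L/∂q_L = 0: 441 - q_L - (1/2)(q_C) = 0.
Rearranging gives the reaction functions q_C = (319 - (1/2)q_L) and q_L = (441 - (1/2)q_C).
Solving the pair: q_C = 394/3, q_L = 1126/3.
Price P = 473 - (1/2)·(1520/3) = 659/3.
Cinder's profit: (659/3 - 154)·(394/3) = 8624.2222.

8624.22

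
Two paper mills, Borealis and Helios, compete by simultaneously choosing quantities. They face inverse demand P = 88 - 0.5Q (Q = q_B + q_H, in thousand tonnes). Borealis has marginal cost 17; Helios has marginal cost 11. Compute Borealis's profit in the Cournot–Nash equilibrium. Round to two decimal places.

938.89

Borealis's profit: π_B = (88 - 0.5Q)q_B - (17q_B). Setting ∂π_B/∂q_B = 0: 71 - q_B - (1/2)(q_H) = 0.
Helios's profit: π_H = (88 - 0.5Q)q_H - (11q_H). Setting ∂π_H/∂q_H = 0: 77 - q_H - (1/2)(q_B) = 0.
So q_B = (71 - (1/2)q_H) and q_H = (77 - (1/2)q_B).
Solving the pair: q_B = 130/3, q_H = 166/3.
Price P = 88 - (1/2)·(296/3) = 116/3.
Borealis's profit: (116/3 - 17)·(130/3) = 938.8889.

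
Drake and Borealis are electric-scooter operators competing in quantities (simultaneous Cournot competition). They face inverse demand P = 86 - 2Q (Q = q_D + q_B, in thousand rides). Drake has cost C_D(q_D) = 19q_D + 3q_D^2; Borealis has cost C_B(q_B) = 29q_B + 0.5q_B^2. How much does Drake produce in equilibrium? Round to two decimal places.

Drake's profit: π_D = (86 - 2Q)q_D - (19q_D + 3q_D²). Setting ∂π_D/∂q_D = 0: 67 - 10q_D - 2(q_B) = 0.
Borealis's profit: π_B = (86 - 2Q)q_B - (29q_B + (1/2)q_B²). Setting ∂π_B/∂q_B = 0: 57 - 5q_B - 2(q_D) = 0.
Best responses: q_D = (67 - 2q_B)/10, q_B = (57 - 2q_D)/5.
Solving the pair: q_D = 221/46, q_B = 218/23.

4.80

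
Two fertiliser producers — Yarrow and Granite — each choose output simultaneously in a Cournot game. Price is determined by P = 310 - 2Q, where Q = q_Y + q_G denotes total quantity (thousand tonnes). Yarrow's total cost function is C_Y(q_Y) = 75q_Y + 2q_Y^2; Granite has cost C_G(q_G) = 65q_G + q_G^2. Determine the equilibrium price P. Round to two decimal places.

200.45

Yarrow's profit: π_Y = (310 - 2Q)q_Y - (75q_Y + 2q_Y²). Setting ∂π_Y/∂q_Y = 0: 235 - 8q_Y - 2(q_G) = 0.
Granite's first-order condition: 245 - 6q_G - 2(q_Y) = 0.
Best responses: q_Y = (235 - 2q_G)/8, q_G = (245 - 2q_Y)/6.
Substituting one into the other gives q_Y = 230/11 and q_G = 745/22.
Total output Q = 1205/22, so price P = 310 - 2·(1205/22) = 200.4545.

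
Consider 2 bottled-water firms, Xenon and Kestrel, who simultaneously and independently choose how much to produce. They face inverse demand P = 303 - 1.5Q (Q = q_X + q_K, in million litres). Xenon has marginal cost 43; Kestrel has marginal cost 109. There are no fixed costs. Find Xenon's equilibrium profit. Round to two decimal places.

7872.30

Xenon's profit: π_X = (303 - 1.5Q)q_X - (43q_X). Setting ∂π_X/∂q_X = 0: 260 - 3q_X - (3/2)(q_K) = 0.
Kestrel's first-order condition: 194 - 3q_K - (3/2)(q_X) = 0.
Best responses: q_X = (260 - (3/2)q_K)/3, q_K = (194 - (3/2)q_X)/3.
Substituting one into the other gives q_X = 652/9 and q_K = 256/9.
Price P = 303 - (3/2)·(908/9) = 455/3.
Xenon's profit: (455/3 - 43)·(652/9) = 7872.2963.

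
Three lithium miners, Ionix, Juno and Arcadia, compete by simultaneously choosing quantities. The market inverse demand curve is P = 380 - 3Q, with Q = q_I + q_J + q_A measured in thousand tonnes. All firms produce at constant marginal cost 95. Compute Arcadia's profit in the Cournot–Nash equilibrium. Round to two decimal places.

1692.19

A representative firm's profit is π_i = q_i(380 - 3Q) - 95q_i.
First-order condition (treating rivals' output as given): 285 - 6q_i - 3·Σ_{j≠i} q_j = 0.
With identical firms every q_j equals q_i, so Σ_{j≠i} q_j = 2q_i and 285 = 12q_i, giving q_i = 95/4.
Price P = 380 - 3·(285/4) = 665/4.
Arcadia's profit: (665/4 - 95)·(95/4) = 1692.1875.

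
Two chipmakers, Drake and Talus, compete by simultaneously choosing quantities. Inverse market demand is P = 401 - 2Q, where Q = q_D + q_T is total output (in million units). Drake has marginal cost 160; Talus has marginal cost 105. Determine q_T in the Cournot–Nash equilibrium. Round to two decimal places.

Drake's profit: π_D = (401 - 2Q)q_D - (160q_D). Setting ∂π_D/∂q_D = 0: 241 - 4q_D - 2(q_T) = 0.
Talus's profit: π_T = (401 - 2Q)q_T - (105q_T). Setting ∂π_T/∂q_T = 0: 296 - 4q_T - 2(q_D) = 0.
So q_D = (241 - 2q_T)/4 and q_T = (296 - 2q_D)/4.
Solving the pair: q_D = 31, q_T = 117/2.

58.50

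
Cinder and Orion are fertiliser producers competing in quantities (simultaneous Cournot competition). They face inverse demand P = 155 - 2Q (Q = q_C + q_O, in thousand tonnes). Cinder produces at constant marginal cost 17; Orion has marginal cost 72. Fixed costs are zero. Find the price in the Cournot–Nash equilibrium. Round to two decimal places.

Cinder's profit: π_C = (155 - 2Q)q_C - (17q_C). Setting ∂π_C/∂q_C = 0: 138 - 4q_C - 2(q_O) = 0.
Orion's profit: π_O = (155 - 2Q)q_O - (72q_O). Setting ∂π_O/∂q_O = 0: 83 - 4q_O - 2(q_C) = 0.
So q_C = (138 - 2q_O)/4 and q_O = (83 - 2q_C)/4.
Solving the pair: q_C = 193/6, q_O = 14/3.
Total output Q = 221/6, so price P = 155 - 2·(221/6) = 244/3.

81.33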